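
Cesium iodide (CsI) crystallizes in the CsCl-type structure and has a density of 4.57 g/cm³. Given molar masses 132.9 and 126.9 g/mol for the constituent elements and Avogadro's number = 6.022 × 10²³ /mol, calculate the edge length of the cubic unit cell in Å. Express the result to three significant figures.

M(CsI) = 259.8 g/mol; Z = 1 formula unit per cell.
a³ = Z·M/(N_A·ρ) = 1 × 259.8 / (6.022 × 10²³ × 4.57) = 9.440 × 10^-23 cm³, so a = 4.553 × 10^-8 cm = 4.55 Å.

4.55 Å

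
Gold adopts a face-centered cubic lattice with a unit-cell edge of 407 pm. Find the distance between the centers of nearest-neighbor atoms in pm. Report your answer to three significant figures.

In an FCC structure, atoms touch along the face diagonal, so √2·a = 4r; the nearest-neighbor distance equals 2r = 0.7071·a.
d = 0.7071 × 407 = 288 pm.

288 pm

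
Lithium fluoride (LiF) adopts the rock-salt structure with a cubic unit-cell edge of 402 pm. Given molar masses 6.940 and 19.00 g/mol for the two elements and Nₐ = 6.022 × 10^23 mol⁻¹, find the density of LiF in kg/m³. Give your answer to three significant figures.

The rock-salt structure contains Z = 4 formula units per cell; M(LiF) = 6.940 + 19.00 = 25.94 g/mol.
a³ = (4.020 × 10^-8 cm)³ = 6.496 × 10^-23 cm³.
ρ = 4 × 25.94 / (6.022 × 10²³ × 6.496 × 10^-23) = 2.652 g/cm³ = 2650 kg/m³.

2650 kg/m³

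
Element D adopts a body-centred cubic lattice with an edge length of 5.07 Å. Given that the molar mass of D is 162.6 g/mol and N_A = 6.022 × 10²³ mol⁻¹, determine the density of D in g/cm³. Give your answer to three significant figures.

4.14 g/cm³

A BCC unit cell contains Z = 2 atoms.
Cell volume: a³ = (5.07 Å)³ = (5.070 × 10^-8 cm)³ = 1.303 × 10^-22 cm³.
ρ = Z·M/(N_A·a³) = 2 × 162.6 / (6.022 × 10²³ × 1.303 × 10^-22) = 4.144 g/cm³.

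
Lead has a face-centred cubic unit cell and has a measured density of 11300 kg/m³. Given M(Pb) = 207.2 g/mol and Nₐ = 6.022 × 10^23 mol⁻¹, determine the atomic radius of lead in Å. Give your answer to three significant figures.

1.75 Å

For an FCC cell (Z = 4), a³ = Z·M/(N_A·ρ) = 4 × 207.2 / (6.022 × 10²³ × 11.30) = 1.218 × 10^-22 cm³, so a = 4.957 × 10^-8 cm = 4.957 Å.
Atoms touch along the face diagonal, so √2·a = 4r, so r = 0.3536 × a = 1.75 Å.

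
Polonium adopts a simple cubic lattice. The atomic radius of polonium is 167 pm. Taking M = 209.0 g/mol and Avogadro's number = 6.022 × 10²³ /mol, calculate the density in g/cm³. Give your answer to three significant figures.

9.31 g/cm³

In a simple cubic lattice, atoms touch along the cell edge, so a = 2r, giving a = 334.0 pm = 3.340 × 10^-8 cm.
With Z = 1, ρ = Z·M/(N_A·a³) = 1 × 209.0 / (6.022 × 10²³ × 3.726 × 10^-23) = 9.315 g/cm³.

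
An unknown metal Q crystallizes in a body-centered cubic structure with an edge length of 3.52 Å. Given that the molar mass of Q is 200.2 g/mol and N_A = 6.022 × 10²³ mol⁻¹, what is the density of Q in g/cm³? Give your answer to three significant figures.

15.2 g/cm³

A BCC unit cell contains Z = 2 atoms.
Cell volume: a³ = (3.52 Å)³ = (3.520 × 10^-8 cm)³ = 4.361 × 10^-23 cm³.
ρ = Z·M/(N_A·a³) = 2 × 200.2 / (6.022 × 10²³ × 4.361 × 10^-23) = 15.24 g/cm³.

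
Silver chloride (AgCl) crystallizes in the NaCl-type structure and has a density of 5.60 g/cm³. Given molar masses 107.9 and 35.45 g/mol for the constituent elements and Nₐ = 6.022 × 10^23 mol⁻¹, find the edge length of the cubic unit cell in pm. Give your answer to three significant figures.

M(AgCl) = 143.35 g/mol; Z = 4 formula units per cell.
a³ = Z·M/(N_A·ρ) = 4 × 143.35 / (6.022 × 10²³ × 5.60) = 1.700 × 10^-22 cm³, so a = 5.540 × 10^-8 cm = 554 pm.

554 pm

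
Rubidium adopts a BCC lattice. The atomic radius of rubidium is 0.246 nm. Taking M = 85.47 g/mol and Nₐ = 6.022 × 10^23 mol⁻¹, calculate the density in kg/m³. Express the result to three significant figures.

In a BCC lattice, atoms touch along the body diagonal, so √3·a = 4r, giving a = 0.5681 nm = 5.681 × 10^-8 cm.
With Z = 2, ρ = Z·M/(N_A·a³) = 2 × 85.47 / (6.022 × 10²³ × 1.834 × 10^-22) = 1.548 g/cm³ = 1550 kg/m³.

1550 kg/m³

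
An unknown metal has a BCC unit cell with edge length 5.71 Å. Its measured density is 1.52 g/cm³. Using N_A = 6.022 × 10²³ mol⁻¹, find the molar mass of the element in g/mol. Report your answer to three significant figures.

85.2 g/mol

A BCC cell has Z = 2 atoms; a = 5.710 × 10^-8 cm.
M = ρ·N_A·a³/Z = 1.52 × 6.022 × 10²³ × 1.862 × 10^-22 / 2 = 85.2 g/mol.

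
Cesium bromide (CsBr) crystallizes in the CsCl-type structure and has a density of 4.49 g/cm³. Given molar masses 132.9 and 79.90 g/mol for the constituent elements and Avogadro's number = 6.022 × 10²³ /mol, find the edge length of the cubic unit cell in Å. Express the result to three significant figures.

M(CsBr) = 212.8 g/mol; Z = 1 formula unit per cell.
a³ = Z·M/(N_A·ρ) = 1 × 212.8 / (6.022 × 10²³ × 4.49) = 7.870 × 10^-23 cm³, so a = 4.285 × 10^-8 cm = 4.29 Å.

4.29 Å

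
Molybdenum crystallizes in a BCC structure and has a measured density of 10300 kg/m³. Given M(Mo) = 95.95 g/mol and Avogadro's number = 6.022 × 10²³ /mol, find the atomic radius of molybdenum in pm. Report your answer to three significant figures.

136 pm

For a BCC cell (Z = 2), a³ = Z·M/(N_A·ρ) = 2 × 95.95 / (6.022 × 10²³ × 10.30) = 3.094 × 10^-23 cm³, so a = 3.139 × 10^-8 cm = 313.9 pm.
Atoms touch along the body diagonal, so √3·a = 4r, so r = 0.4330 × a = 136 pm.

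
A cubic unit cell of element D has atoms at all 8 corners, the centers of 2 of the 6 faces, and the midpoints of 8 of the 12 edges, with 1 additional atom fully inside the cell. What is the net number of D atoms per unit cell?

5

Corner atoms are shared by 8 cells (1/8 each), face atoms by 2 (1/2 each), edge atoms by 4 (1/4 each), interior atoms are unshared.
Net atoms = 8 × 1/8 + 2 × 1/2 + 8 × 1/4 + 1 = 1 + 1 + 2 + 1 = 5.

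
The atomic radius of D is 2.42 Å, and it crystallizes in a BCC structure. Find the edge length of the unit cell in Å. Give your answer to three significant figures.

In a BCC lattice, atoms touch along the body diagonal, so √3·a = 4r.
a = 4r/√3 = 4 × 2.42 / 1.7321 = 5.59 Å.

5.59 Å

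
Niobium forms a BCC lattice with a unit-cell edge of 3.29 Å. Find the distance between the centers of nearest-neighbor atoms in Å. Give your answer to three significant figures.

2.85 Å

In a BCC structure, atoms touch along the body diagonal, so √3·a = 4r; the nearest-neighbor distance equals 2r = 0.8660·a.
d = 0.8660 × 3.29 = 2.85 Å.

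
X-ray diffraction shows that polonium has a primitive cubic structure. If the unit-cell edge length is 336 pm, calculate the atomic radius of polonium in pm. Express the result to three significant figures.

In a simple cubic lattice, atoms touch along the cell edge, so a = 2r.
r = a/2 = 336/2 = 168 pm.

168 pm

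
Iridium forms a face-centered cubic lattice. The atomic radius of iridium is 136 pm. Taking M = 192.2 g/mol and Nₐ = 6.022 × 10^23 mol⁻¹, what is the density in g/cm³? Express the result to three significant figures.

In an FCC lattice, atoms touch along the face diagonal, so √2·a = 4r, giving a = 384.7 pm = 3.847 × 10^-8 cm.
With Z = 4, ρ = Z·M/(N_A·a³) = 4 × 192.2 / (6.022 × 10²³ × 5.692 × 10^-23) = 22.43 g/cm³.

22.4 g/cm³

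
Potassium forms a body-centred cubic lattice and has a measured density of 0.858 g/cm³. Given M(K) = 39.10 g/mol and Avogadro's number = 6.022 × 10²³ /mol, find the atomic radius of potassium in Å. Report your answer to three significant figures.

2.31 Å

For a BCC cell (Z = 2), a³ = Z·M/(N_A·ρ) = 2 × 39.10 / (6.022 × 10²³ × 0.8580) = 1.513 × 10^-22 cm³, so a = 5.329 × 10^-8 cm = 5.329 Å.
Atoms touch along the body diagonal, so √3·a = 4r, so r = 0.4330 × a = 2.31 Å.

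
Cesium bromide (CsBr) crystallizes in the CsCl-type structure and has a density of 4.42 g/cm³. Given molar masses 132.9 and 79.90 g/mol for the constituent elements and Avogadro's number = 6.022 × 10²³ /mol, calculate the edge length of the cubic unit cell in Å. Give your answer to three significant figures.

M(CsBr) = 212.8 g/mol; Z = 1 formula unit per cell.
a³ = Z·M/(N_A·ρ) = 1 × 212.8 / (6.022 × 10²³ × 4.42) = 7.995 × 10^-23 cm³, so a = 4.308 × 10^-8 cm = 4.31 Å.

4.31 Å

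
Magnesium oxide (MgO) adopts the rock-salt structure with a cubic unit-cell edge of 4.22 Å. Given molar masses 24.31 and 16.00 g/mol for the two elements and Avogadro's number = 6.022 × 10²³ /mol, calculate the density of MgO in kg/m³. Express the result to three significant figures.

The rock-salt structure contains Z = 4 formula units per cell; M(MgO) = 24.31 + 16.00 = 40.31 g/mol.
a³ = (4.220 × 10^-8 cm)³ = 7.515 × 10^-23 cm³.
ρ = 4 × 40.31 / (6.022 × 10²³ × 7.515 × 10^-23) = 3.563 g/cm³ = 3560 kg/m³.

3560 kg/m³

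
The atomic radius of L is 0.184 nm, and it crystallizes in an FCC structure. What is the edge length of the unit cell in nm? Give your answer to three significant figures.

In an FCC lattice, atoms touch along the face diagonal, so √2·a = 4r.
a = 4r/√2 = 4 × 0.184 / 1.4142 = 0.520 nm.

0.520 nm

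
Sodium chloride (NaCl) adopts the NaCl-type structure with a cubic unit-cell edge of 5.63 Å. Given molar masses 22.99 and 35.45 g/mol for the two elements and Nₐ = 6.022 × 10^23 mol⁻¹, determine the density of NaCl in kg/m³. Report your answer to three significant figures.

2180 kg/m³

The NaCl-type structure contains Z = 4 formula units per cell; M(NaCl) = 22.99 + 35.45 = 58.44 g/mol.
a³ = (5.630 × 10^-8 cm)³ = 1.785 × 10^-22 cm³.
ρ = 4 × 58.44 / (6.022 × 10²³ × 1.785 × 10^-22) = 2.175 g/cm³ = 2180 kg/m³.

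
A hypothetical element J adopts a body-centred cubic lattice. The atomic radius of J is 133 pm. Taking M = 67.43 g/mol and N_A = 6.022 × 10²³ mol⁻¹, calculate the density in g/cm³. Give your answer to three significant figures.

7.73 g/cm³

In a BCC lattice, atoms touch along the body diagonal, so √3·a = 4r, giving a = 307.2 pm = 3.072 × 10^-8 cm.
With Z = 2, ρ = Z·M/(N_A·a³) = 2 × 67.43 / (6.022 × 10²³ × 2.898 × 10^-23) = 7.728 g/cm³.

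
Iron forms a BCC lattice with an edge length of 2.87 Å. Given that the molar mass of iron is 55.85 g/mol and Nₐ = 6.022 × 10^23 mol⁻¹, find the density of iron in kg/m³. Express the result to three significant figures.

7850 kg/m³

A BCC unit cell contains Z = 2 atoms.
Cell volume: a³ = (2.87 Å)³ = (2.870 × 10^-8 cm)³ = 2.364 × 10^-23 cm³.
ρ = Z·M/(N_A·a³) = 2 × 55.85 / (6.022 × 10²³ × 2.364 × 10^-23) = 7.846 g/cm³ = 7850 kg/m³.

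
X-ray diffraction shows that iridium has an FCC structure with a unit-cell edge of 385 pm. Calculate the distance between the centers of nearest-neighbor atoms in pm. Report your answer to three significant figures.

In an FCC structure, atoms touch along the face diagonal, so √2·a = 4r; the nearest-neighbor distance equals 2r = 0.7071·a.
d = 0.7071 × 385 = 272 pm.

272 pm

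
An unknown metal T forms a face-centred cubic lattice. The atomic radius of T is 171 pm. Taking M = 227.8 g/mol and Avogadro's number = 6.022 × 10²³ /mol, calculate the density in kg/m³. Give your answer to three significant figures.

In an FCC lattice, atoms touch along the face diagonal, so √2·a = 4r, giving a = 483.7 pm = 4.837 × 10^-8 cm.
With Z = 4, ρ = Z·M/(N_A·a³) = 4 × 227.8 / (6.022 × 10²³ × 1.131 × 10^-22) = 13.37 g/cm³ = 13400 kg/m³.

13400 kg/m³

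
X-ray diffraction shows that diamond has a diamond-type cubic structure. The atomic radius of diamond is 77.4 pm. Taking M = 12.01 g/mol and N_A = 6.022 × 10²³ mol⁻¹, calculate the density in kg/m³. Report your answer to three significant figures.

3490 kg/m³

In a diamond cubic lattice, nearest neighbors lie along the body diagonal with √3·a = 8r, giving a = 357.5 pm = 3.575 × 10^-8 cm.
With Z = 8, ρ = Z·M/(N_A·a³) = 8 × 12.01 / (6.022 × 10²³ × 4.569 × 10^-23) = 3.492 g/cm³ = 3490 kg/m³.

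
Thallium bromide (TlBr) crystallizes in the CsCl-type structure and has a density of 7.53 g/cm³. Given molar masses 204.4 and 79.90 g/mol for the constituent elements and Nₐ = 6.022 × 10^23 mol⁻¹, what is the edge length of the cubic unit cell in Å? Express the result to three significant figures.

3.97 Å

M(TlBr) = 284.3 g/mol; Z = 1 formula unit per cell.
a³ = Z·M/(N_A·ρ) = 1 × 284.3 / (6.022 × 10²³ × 7.53) = 6.270 × 10^-23 cm³, so a = 3.973 × 10^-8 cm = 3.97 Å.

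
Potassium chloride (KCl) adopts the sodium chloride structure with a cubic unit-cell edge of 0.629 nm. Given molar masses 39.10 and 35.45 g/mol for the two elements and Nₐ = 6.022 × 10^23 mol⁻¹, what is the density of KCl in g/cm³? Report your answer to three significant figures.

1.99 g/cm³

The sodium chloride structure contains Z = 4 formula units per cell; M(KCl) = 39.10 + 35.45 = 74.55 g/mol.
a³ = (6.290 × 10^-8 cm)³ = 2.489 × 10^-22 cm³.
ρ = 4 × 74.55 / (6.022 × 10²³ × 2.489 × 10^-22) = 1.990 g/cm³.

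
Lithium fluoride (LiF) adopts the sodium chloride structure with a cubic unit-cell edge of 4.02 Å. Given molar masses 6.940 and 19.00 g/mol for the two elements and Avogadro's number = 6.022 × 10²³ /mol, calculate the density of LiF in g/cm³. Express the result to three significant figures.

The sodium chloride structure contains Z = 4 formula units per cell; M(LiF) = 6.940 + 19.00 = 25.94 g/mol.
a³ = (4.020 × 10^-8 cm)³ = 6.496 × 10^-23 cm³.
ρ = 4 × 25.94 / (6.022 × 10²³ × 6.496 × 10^-23) = 2.652 g/cm³.

2.65 g/cm³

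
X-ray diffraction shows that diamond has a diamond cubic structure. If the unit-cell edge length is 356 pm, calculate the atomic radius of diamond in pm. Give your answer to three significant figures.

77.1 pm

In a diamond cubic lattice, nearest neighbors lie along the body diagonal with √3·a = 8r.
r = √3·a/8 = 1.7321 × 356 / 8 = 77.1 pm.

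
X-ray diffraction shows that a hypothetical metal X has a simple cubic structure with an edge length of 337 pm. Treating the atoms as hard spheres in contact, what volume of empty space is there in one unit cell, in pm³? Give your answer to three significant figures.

In a simple cubic lattice atoms touch along the cell edge, so a = 2r, so r = 0.5000a = 168.5 pm.
V_cell = a³ = 3.827 × 10^7 pm³; V_atoms = 1 × (4/3)πr³ = 2.004 × 10^7 pm³.
Empty space = 3.827 × 10^7 − 2.004 × 10^7 = 1.82 × 10^7 pm³.

1.82 × 10^7 pm³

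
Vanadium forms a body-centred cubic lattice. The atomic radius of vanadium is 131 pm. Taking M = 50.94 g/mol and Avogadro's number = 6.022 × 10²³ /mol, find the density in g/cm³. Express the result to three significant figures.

6.11 g/cm³

In a BCC lattice, atoms touch along the body diagonal, so √3·a = 4r, giving a = 302.5 pm = 3.025 × 10^-8 cm.
With Z = 2, ρ = Z·M/(N_A·a³) = 2 × 50.94 / (6.022 × 10²³ × 2.769 × 10^-23) = 6.110 g/cm³.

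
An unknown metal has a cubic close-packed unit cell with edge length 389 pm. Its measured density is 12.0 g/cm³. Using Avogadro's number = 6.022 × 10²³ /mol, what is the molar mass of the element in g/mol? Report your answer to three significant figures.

An FCC cell has Z = 4 atoms; a = 3.890 × 10^-8 cm.
M = ρ·N_A·a³/Z = 12.0 × 6.022 × 10²³ × 5.886 × 10^-23 / 4 = 106 g/mol.

106 g/mol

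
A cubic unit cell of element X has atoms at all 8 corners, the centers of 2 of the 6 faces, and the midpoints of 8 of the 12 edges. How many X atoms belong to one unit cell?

Corner atoms are shared by 8 cells (1/8 each), face atoms by 2 (1/2 each), edge atoms by 4 (1/4 each).
Net atoms = 8 × 1/8 + 2 × 1/2 + 8 × 1/4 = 1 + 1 + 2 = 4.

4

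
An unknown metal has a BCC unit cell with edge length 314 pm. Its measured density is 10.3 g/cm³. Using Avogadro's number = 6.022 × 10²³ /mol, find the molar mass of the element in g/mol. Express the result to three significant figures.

A BCC cell has Z = 2 atoms; a = 3.140 × 10^-8 cm.
M = ρ·N_A·a³/Z = 10.3 × 6.022 × 10²³ × 3.096 × 10^-23 / 2 = 96.0 g/mol.

96.0 g/mol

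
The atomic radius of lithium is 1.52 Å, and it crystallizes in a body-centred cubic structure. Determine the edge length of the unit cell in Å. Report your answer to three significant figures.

In a BCC lattice, atoms touch along the body diagonal, so √3·a = 4r.
a = 4r/√3 = 4 × 1.52 / 1.7321 = 3.51 Å.

3.51 Å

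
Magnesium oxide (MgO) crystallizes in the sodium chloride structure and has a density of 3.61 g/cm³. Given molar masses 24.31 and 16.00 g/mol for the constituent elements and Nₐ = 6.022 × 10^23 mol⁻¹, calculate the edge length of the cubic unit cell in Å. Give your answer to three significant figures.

M(MgO) = 40.31 g/mol; Z = 4 formula units per cell.
a³ = Z·M/(N_A·ρ) = 4 × 40.31 / (6.022 × 10²³ × 3.61) = 7.417 × 10^-23 cm³, so a = 4.202 × 10^-8 cm = 4.20 Å.

4.20 Å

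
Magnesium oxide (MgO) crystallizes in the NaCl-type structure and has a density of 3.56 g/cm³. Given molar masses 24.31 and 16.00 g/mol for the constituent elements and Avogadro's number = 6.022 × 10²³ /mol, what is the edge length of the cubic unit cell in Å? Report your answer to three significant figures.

M(MgO) = 40.31 g/mol; Z = 4 formula units per cell.
a³ = Z·M/(N_A·ρ) = 4 × 40.31 / (6.022 × 10²³ × 3.56) = 7.521 × 10^-23 cm³, so a = 4.221 × 10^-8 cm = 4.22 Å.

4.22 Å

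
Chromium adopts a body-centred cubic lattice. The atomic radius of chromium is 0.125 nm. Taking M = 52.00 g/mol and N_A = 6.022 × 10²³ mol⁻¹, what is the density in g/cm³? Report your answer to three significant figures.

In a BCC lattice, atoms touch along the body diagonal, so √3·a = 4r, giving a = 0.2887 nm = 2.887 × 10^-8 cm.
With Z = 2, ρ = Z·M/(N_A·a³) = 2 × 52.00 / (6.022 × 10²³ × 2.406 × 10^-23) = 7.179 g/cm³.

7.18 g/cm³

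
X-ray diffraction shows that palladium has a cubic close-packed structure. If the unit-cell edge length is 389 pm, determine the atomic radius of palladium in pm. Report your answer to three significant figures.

138 pm

In an FCC lattice, atoms touch along the face diagonal, so √2·a = 4r.
r = √2·a/4 = 1.4142 × 389 / 4 = 138 pm.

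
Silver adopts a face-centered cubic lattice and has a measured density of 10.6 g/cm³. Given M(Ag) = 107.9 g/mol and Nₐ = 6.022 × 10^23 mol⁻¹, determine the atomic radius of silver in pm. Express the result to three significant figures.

144 pm

For an FCC cell (Z = 4), a³ = Z·M/(N_A·ρ) = 4 × 107.9 / (6.022 × 10²³ × 10.60) = 6.761 × 10^-23 cm³, so a = 4.074 × 10^-8 cm = 407.4 pm.
Atoms touch along the face diagonal, so √2·a = 4r, so r = 0.3536 × a = 144 pm.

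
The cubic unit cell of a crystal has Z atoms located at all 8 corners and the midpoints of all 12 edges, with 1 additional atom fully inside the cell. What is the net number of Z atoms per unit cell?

Corner atoms are shared by 8 cells (1/8 each), edge atoms by 4 (1/4 each), interior atoms are unshared.
Net atoms = 8 × 1/8 + 12 × 1/4 + 1 = 1 + 3 + 1 = 5.

5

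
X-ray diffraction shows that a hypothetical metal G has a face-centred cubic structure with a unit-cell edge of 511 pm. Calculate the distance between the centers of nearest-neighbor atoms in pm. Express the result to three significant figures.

In an FCC structure, atoms touch along the face diagonal, so √2·a = 4r; the nearest-neighbor distance equals 2r = 0.7071·a.
d = 0.7071 × 511 = 361 pm.

361 pm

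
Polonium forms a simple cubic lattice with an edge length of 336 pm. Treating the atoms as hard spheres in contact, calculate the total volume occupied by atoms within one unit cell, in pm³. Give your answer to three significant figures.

1.99 × 10^7 pm³

In a simple cubic lattice atoms touch along the cell edge, so a = 2r, so r = 0.5000a = 168.0 pm.
V_atoms = Z × (4/3)πr³ = 1 × (4/3)π × (168.0)³ = 1.99 × 10^7 pm³.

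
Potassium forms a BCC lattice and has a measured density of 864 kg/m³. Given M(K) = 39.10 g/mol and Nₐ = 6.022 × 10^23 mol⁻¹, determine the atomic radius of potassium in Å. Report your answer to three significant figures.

For a BCC cell (Z = 2), a³ = Z·M/(N_A·ρ) = 2 × 39.10 / (6.022 × 10²³ × 0.8640) = 1.503 × 10^-22 cm³, so a = 5.317 × 10^-8 cm = 5.317 Å.
Atoms touch along the body diagonal, so √3·a = 4r, so r = 0.4330 × a = 2.30 Å.

2.30 Å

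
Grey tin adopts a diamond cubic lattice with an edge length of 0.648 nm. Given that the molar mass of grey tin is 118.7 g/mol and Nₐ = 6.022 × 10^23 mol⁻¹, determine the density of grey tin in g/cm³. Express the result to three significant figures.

A diamond cubic unit cell contains Z = 8 atoms.
Cell volume: a³ = (0.648 nm)³ = (6.480 × 10^-8 cm)³ = 2.721 × 10^-22 cm³.
ρ = Z·M/(N_A·a³) = 8 × 118.7 / (6.022 × 10²³ × 2.721 × 10^-22) = 5.795 g/cm³.

5.80 g/cm³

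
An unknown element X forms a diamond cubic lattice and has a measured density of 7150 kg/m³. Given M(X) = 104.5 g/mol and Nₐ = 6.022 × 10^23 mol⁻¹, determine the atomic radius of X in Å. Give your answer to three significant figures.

For a diamond cubic cell (Z = 8), a³ = Z·M/(N_A·ρ) = 8 × 104.5 / (6.022 × 10²³ × 7.150) = 1.942 × 10^-22 cm³, so a = 5.791 × 10^-8 cm = 5.791 Å.
Nearest neighbors lie along the body diagonal with √3·a = 8r, so r = 0.2165 × a = 1.25 Å.

1.25 Å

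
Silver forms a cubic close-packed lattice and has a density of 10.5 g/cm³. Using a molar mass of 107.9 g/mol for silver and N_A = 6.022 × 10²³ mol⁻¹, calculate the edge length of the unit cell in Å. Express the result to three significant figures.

4.09 Å

With Z = 4 atoms per FCC cell, a³ = Z·M/(N_A·ρ) = 4 × 107.9 / (6.022 × 10²³ × 10.50 g/cm³) = 6.826 × 10^-23 cm³.
a = (6.826 × 10^-23)^(1/3) = 4.087 × 10^-8 cm = 4.09 Å.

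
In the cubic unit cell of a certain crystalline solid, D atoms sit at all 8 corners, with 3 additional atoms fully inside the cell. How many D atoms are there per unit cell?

Corner atoms are shared by 8 cells (1/8 each), interior atoms are unshared.
Net atoms = 8 × 1/8 + 3 = 1 + 3 = 4.

4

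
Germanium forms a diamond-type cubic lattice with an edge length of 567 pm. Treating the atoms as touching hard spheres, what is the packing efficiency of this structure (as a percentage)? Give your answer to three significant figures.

34.0%

In a diamond cubic lattice nearest neighbors lie along the body diagonal with √3·a = 8r, so r = 0.2165a = 122.8 pm.
Packing fraction = Z·(4/3)πr³ / a³ = 8 × (4/3)π × (122.8)³ / (567)³ = 0.3401 = 34.0%.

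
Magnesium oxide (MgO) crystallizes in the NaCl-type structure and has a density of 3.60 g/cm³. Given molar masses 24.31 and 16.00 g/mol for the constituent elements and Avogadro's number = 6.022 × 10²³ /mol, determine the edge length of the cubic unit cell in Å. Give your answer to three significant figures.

M(MgO) = 40.31 g/mol; Z = 4 formula units per cell.
a³ = Z·M/(N_A·ρ) = 4 × 40.31 / (6.022 × 10²³ × 3.60) = 7.438 × 10^-23 cm³, so a = 4.205 × 10^-8 cm = 4.21 Å.

4.21 Å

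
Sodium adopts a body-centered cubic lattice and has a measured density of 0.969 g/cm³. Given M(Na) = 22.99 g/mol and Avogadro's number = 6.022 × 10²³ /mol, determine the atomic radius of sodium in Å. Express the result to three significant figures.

1.86 Å

For a BCC cell (Z = 2), a³ = Z·M/(N_A·ρ) = 2 × 22.99 / (6.022 × 10²³ × 0.9690) = 7.880 × 10^-23 cm³, so a = 4.287 × 10^-8 cm = 4.287 Å.
Atoms touch along the body diagonal, so √3·a = 4r, so r = 0.4330 × a = 1.86 Å.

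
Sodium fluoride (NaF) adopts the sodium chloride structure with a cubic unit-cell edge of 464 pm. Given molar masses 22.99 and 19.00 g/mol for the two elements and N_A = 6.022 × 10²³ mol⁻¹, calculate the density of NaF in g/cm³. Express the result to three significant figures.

2.79 g/cm³

The sodium chloride structure contains Z = 4 formula units per cell; M(NaF) = 22.99 + 19.00 = 41.99 g/mol.
a³ = (4.640 × 10^-8 cm)³ = 9.990 × 10^-23 cm³.
ρ = 4 × 41.99 / (6.022 × 10²³ × 9.990 × 10^-23) = 2.792 g/cm³.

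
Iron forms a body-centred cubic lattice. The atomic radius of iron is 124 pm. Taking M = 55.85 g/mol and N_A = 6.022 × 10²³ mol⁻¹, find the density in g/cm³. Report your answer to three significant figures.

In a BCC lattice, atoms touch along the body diagonal, so √3·a = 4r, giving a = 286.4 pm = 2.864 × 10^-8 cm.
With Z = 2, ρ = Z·M/(N_A·a³) = 2 × 55.85 / (6.022 × 10²³ × 2.348 × 10^-23) = 7.899 g/cm³.

7.90 g/cm³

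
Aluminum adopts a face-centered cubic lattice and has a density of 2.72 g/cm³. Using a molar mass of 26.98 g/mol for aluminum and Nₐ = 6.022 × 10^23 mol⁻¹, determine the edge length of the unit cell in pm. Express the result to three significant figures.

404 pm

With Z = 4 atoms per FCC cell, a³ = Z·M/(N_A·ρ) = 4 × 26.98 / (6.022 × 10²³ × 2.720 g/cm³) = 6.589 × 10^-23 cm³.
a = (6.589 × 10^-23)^(1/3) = 4.039 × 10^-8 cm = 404 pm.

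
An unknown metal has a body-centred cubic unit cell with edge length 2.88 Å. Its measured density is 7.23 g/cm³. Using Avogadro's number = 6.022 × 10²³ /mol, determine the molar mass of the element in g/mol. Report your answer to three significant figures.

52.0 g/mol

A BCC cell has Z = 2 atoms; a = 2.880 × 10^-8 cm.
M = ρ·N_A·a³/Z = 7.23 × 6.022 × 10²³ × 2.389 × 10^-23 / 2 = 52.0 g/mol.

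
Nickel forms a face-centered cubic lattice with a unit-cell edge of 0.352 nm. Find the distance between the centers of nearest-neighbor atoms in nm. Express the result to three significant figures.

In an FCC structure, atoms touch along the face diagonal, so √2·a = 4r; the nearest-neighbor distance equals 2r = 0.7071·a.
d = 0.7071 × 0.352 = 0.249 nm.

0.249 nm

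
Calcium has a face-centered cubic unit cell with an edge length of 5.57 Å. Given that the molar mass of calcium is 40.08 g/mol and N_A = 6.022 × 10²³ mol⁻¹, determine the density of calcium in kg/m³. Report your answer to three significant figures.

An FCC unit cell contains Z = 4 atoms.
Cell volume: a³ = (5.57 Å)³ = (5.570 × 10^-8 cm)³ = 1.728 × 10^-22 cm³.
ρ = Z·M/(N_A·a³) = 4 × 40.08 / (6.022 × 10²³ × 1.728 × 10^-22) = 1.541 g/cm³ = 1540 kg/m³.

1540 kg/m³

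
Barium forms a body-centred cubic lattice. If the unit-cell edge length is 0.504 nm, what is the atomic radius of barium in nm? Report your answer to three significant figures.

In a BCC lattice, atoms touch along the body diagonal, so √3·a = 4r.
r = √3·a/4 = 1.7321 × 0.504 / 4 = 0.218 nm.

0.218 nm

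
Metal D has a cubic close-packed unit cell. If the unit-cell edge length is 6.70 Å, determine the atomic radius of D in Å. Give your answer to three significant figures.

In an FCC lattice, atoms touch along the face diagonal, so √2·a = 4r.
r = √2·a/4 = 1.4142 × 6.70 / 4 = 2.37 Å.

2.37 Å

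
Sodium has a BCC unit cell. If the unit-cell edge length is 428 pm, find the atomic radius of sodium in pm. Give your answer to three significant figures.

185 pm

In a BCC lattice, atoms touch along the body diagonal, so √3·a = 4r.
r = √3·a/4 = 1.7321 × 428 / 4 = 185 pm.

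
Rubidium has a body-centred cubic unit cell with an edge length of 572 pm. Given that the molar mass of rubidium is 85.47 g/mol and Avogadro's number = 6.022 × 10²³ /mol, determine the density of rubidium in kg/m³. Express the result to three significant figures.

1520 kg/m³

A BCC unit cell contains Z = 2 atoms.
Cell volume: a³ = (572 pm)³ = (5.720 × 10^-8 cm)³ = 1.871 × 10^-22 cm³.
ρ = Z·M/(N_A·a³) = 2 × 85.47 / (6.022 × 10²³ × 1.871 × 10^-22) = 1.517 g/cm³ = 1520 kg/m³.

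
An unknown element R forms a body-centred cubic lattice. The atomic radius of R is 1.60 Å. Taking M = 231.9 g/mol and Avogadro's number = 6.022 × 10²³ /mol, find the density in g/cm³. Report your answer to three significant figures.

In a BCC lattice, atoms touch along the body diagonal, so √3·a = 4r, giving a = 3.695 Å = 3.695 × 10^-8 cm.
With Z = 2, ρ = Z·M/(N_A·a³) = 2 × 231.9 / (6.022 × 10²³ × 5.045 × 10^-23) = 15.27 g/cm³.

15.3 g/cm³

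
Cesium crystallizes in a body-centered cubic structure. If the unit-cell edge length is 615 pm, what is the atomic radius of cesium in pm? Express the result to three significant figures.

In a BCC lattice, atoms touch along the body diagonal, so √3·a = 4r.
r = √3·a/4 = 1.7321 × 615 / 4 = 266 pm.

266 pm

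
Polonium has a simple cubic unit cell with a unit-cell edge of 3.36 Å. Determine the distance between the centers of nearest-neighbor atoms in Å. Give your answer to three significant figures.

In a simple cubic structure, atoms touch along the cell edge, so a = 2r; the nearest-neighbor distance equals 2r = 1.000·a.
d = 1.000 × 3.36 = 3.36 Å.

3.36 Å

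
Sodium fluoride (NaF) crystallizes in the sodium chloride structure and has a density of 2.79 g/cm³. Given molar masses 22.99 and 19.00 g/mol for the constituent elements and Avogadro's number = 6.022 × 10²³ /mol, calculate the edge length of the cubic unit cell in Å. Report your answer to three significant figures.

4.64 Å

M(NaF) = 41.99 g/mol; Z = 4 formula units per cell.
a³ = Z·M/(N_A·ρ) = 4 × 41.99 / (6.022 × 10²³ × 2.79) = 9.997 × 10^-23 cm³, so a = 4.641 × 10^-8 cm = 4.64 Å.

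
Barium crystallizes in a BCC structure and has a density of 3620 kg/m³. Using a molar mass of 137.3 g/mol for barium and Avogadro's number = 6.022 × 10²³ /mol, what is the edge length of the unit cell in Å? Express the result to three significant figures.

5.01 Å

With Z = 2 atoms per BCC cell, a³ = Z·M/(N_A·ρ) = 2 × 137.3 / (6.022 × 10²³ × 3.620 g/cm³) = 1.260 × 10^-22 cm³.
a = (1.260 × 10^-22)^(1/3) = 5.013 × 10^-8 cm = 5.01 Å.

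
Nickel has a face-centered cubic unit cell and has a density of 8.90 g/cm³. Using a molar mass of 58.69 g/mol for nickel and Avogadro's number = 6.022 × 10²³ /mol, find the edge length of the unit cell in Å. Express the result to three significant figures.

3.53 Å

With Z = 4 atoms per FCC cell, a³ = Z·M/(N_A·ρ) = 4 × 58.69 / (6.022 × 10²³ × 8.900 g/cm³) = 4.380 × 10^-23 cm³.
a = (4.380 × 10^-23)^(1/3) = 3.525 × 10^-8 cm = 3.53 Å.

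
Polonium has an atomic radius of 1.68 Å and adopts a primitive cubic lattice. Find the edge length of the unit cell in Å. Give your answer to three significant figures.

3.36 Å

In a simple cubic lattice, atoms touch along the cell edge, so a = 2r.
a = 2r = 2 × 1.68 = 3.36 Å.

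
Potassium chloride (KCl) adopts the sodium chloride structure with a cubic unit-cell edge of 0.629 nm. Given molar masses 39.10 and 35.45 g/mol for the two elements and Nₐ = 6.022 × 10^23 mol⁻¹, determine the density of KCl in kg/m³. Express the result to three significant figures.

1990 kg/m³

The sodium chloride structure contains Z = 4 formula units per cell; M(KCl) = 39.10 + 35.45 = 74.55 g/mol.
a³ = (6.290 × 10^-8 cm)³ = 2.489 × 10^-22 cm³.
ρ = 4 × 74.55 / (6.022 × 10²³ × 2.489 × 10^-22) = 1.990 g/cm³ = 1990 kg/m³.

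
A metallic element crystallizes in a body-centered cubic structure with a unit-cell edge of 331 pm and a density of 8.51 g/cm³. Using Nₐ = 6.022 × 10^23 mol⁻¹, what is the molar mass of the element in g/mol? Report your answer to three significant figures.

A BCC cell has Z = 2 atoms; a = 3.310 × 10^-8 cm.
M = ρ·N_A·a³/Z = 8.51 × 6.022 × 10²³ × 3.626 × 10^-23 / 2 = 92.9 g/mol.

92.9 g/mol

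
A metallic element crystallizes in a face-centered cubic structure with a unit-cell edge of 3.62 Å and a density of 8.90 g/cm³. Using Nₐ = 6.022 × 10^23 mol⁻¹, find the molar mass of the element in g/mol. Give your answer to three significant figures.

An FCC cell has Z = 4 atoms; a = 3.620 × 10^-8 cm.
M = ρ·N_A·a³/Z = 8.90 × 6.022 × 10²³ × 4.744 × 10^-23 / 4 = 63.6 g/mol.

63.6 g/mol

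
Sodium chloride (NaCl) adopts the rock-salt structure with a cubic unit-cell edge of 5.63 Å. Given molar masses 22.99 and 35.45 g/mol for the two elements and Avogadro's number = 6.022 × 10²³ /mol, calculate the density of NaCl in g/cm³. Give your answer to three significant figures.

The rock-salt structure contains Z = 4 formula units per cell; M(NaCl) = 22.99 + 35.45 = 58.44 g/mol.
a³ = (5.630 × 10^-8 cm)³ = 1.785 × 10^-22 cm³.
ρ = 4 × 58.44 / (6.022 × 10²³ × 1.785 × 10^-22) = 2.175 g/cm³.

2.18 g/cm³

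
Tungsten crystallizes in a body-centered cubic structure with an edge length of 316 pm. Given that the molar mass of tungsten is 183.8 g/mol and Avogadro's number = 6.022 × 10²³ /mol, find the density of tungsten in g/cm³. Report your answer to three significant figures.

19.3 g/cm³

A BCC unit cell contains Z = 2 atoms.
Cell volume: a³ = (316 pm)³ = (3.160 × 10^-8 cm)³ = 3.155 × 10^-23 cm³.
ρ = Z·M/(N_A·a³) = 2 × 183.8 / (6.022 × 10²³ × 3.155 × 10^-23) = 19.35 g/cm³.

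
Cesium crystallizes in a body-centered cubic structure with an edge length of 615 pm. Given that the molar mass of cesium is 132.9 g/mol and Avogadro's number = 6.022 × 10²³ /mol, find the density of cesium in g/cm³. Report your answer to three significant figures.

1.90 g/cm³

A BCC unit cell contains Z = 2 atoms.
Cell volume: a³ = (615 pm)³ = (6.150 × 10^-8 cm)³ = 2.326 × 10^-22 cm³.
ρ = Z·M/(N_A·a³) = 2 × 132.9 / (6.022 × 10²³ × 2.326 × 10^-22) = 1.898 g/cm³.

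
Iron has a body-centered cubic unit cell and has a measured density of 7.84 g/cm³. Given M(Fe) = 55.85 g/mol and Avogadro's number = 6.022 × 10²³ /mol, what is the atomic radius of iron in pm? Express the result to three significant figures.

For a BCC cell (Z = 2), a³ = Z·M/(N_A·ρ) = 2 × 55.85 / (6.022 × 10²³ × 7.840) = 2.366 × 10^-23 cm³, so a = 2.871 × 10^-8 cm = 287.1 pm.
Atoms touch along the body diagonal, so √3·a = 4r, so r = 0.4330 × a = 124 pm.

124 pm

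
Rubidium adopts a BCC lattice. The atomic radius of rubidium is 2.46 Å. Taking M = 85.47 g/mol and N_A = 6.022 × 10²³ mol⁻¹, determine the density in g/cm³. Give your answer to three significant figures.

In a BCC lattice, atoms touch along the body diagonal, so √3·a = 4r, giving a = 5.681 Å = 5.681 × 10^-8 cm.
With Z = 2, ρ = Z·M/(N_A·a³) = 2 × 85.47 / (6.022 × 10²³ × 1.834 × 10^-22) = 1.548 g/cm³.

1.55 g/cm³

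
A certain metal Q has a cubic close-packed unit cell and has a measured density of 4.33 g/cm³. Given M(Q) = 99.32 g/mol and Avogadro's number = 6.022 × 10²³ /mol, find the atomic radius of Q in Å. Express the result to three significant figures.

1.89 Å

For an FCC cell (Z = 4), a³ = Z·M/(N_A·ρ) = 4 × 99.32 / (6.022 × 10²³ × 4.330) = 1.524 × 10^-22 cm³, so a = 5.341 × 10^-8 cm = 5.341 Å.
Atoms touch along the face diagonal, so √2·a = 4r, so r = 0.3536 × a = 1.89 Å.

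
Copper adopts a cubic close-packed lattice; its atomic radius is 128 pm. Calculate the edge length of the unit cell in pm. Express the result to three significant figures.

362 pm

In an FCC lattice, atoms touch along the face diagonal, so √2·a = 4r.
a = 4r/√2 = 4 × 128 / 1.4142 = 362 pm.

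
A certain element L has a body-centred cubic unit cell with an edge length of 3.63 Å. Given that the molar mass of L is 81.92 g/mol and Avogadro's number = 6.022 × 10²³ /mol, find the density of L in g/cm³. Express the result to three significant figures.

5.69 g/cm³

A BCC unit cell contains Z = 2 atoms.
Cell volume: a³ = (3.63 Å)³ = (3.630 × 10^-8 cm)³ = 4.783 × 10^-23 cm³.
ρ = Z·M/(N_A·a³) = 2 × 81.92 / (6.022 × 10²³ × 4.783 × 10^-23) = 5.688 g/cm³.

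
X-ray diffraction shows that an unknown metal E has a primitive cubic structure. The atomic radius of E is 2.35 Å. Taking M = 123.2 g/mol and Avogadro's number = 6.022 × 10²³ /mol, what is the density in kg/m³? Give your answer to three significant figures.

In a simple cubic lattice, atoms touch along the cell edge, so a = 2r, giving a = 4.700 Å = 4.700 × 10^-8 cm.
With Z = 1, ρ = Z·M/(N_A·a³) = 1 × 123.2 / (6.022 × 10²³ × 1.038 × 10^-22) = 1.970 g/cm³ = 1970 kg/m³.

1970 kg/m³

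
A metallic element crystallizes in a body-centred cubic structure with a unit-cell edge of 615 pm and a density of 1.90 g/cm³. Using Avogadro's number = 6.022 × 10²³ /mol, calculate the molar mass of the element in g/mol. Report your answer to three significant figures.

133 g/mol

A BCC cell has Z = 2 atoms; a = 6.150 × 10^-8 cm.
M = ρ·N_A·a³/Z = 1.90 × 6.022 × 10²³ × 2.326 × 10^-22 / 2 = 133 g/mol.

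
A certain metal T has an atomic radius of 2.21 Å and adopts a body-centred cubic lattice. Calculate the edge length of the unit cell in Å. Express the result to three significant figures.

5.10 Å

In a BCC lattice, atoms touch along the body diagonal, so √3·a = 4r.
a = 4r/√3 = 4 × 2.21 / 1.7321 = 5.10 Å.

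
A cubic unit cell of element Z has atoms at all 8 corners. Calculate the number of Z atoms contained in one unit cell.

1

Corner atoms are shared by 8 cells (1/8 each).
Net atoms = 8 × 1/8 = 1 = 1.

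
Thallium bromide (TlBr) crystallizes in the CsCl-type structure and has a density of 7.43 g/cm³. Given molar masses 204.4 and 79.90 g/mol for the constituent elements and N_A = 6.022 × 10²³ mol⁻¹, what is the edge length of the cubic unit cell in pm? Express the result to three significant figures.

399 pm

M(TlBr) = 284.3 g/mol; Z = 1 formula unit per cell.
a³ = Z·M/(N_A·ρ) = 1 × 284.3 / (6.022 × 10²³ × 7.43) = 6.354 × 10^-23 cm³, so a = 3.990 × 10^-8 cm = 399 pm.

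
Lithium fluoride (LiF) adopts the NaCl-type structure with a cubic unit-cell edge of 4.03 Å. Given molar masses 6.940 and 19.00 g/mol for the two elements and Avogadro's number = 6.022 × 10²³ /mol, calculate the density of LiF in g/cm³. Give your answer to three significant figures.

The NaCl-type structure contains Z = 4 formula units per cell; M(LiF) = 6.940 + 19.00 = 25.94 g/mol.
a³ = (4.030 × 10^-8 cm)³ = 6.545 × 10^-23 cm³.
ρ = 4 × 25.94 / (6.022 × 10²³ × 6.545 × 10^-23) = 2.633 g/cm³.

2.63 g/cm³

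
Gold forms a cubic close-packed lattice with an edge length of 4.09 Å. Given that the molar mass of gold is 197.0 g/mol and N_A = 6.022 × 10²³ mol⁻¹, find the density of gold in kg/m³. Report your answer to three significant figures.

An FCC unit cell contains Z = 4 atoms.
Cell volume: a³ = (4.09 Å)³ = (4.090 × 10^-8 cm)³ = 6.842 × 10^-23 cm³.
ρ = Z·M/(N_A·a³) = 4 × 197.0 / (6.022 × 10²³ × 6.842 × 10^-23) = 19.13 g/cm³ = 19100 kg/m³.

19100 kg/m³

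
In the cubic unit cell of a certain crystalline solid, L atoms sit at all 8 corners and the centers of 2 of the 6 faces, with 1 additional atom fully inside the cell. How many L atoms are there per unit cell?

3

Corner atoms are shared by 8 cells (1/8 each), face atoms by 2 (1/2 each), interior atoms are unshared.
Net atoms = 8 × 1/8 + 2 × 1/2 + 1 = 1 + 1 + 1 = 3.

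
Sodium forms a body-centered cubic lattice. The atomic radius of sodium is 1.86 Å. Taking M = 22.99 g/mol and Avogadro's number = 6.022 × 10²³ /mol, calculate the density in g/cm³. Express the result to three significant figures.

0.963 g/cm³

In a BCC lattice, atoms touch along the body diagonal, so √3·a = 4r, giving a = 4.295 Å = 4.295 × 10^-8 cm.
With Z = 2, ρ = Z·M/(N_A·a³) = 2 × 22.99 / (6.022 × 10²³ × 7.926 × 10^-23) = 0.9634 g/cm³.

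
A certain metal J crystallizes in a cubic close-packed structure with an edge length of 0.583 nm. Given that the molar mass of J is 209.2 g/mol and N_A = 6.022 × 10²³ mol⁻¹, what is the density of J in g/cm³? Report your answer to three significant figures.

An FCC unit cell contains Z = 4 atoms.
Cell volume: a³ = (0.583 nm)³ = (5.830 × 10^-8 cm)³ = 1.982 × 10^-22 cm³.
ρ = Z·M/(N_A·a³) = 4 × 209.2 / (6.022 × 10²³ × 1.982 × 10^-22) = 7.013 g/cm³.

7.01 g/cm³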